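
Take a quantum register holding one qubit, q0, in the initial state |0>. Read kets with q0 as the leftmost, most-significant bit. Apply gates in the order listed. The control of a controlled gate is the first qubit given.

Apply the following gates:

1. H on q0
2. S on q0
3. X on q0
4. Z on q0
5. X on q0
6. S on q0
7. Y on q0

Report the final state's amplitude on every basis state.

The final amplitudes are sqrt(2)*I/2 on |0>, -sqrt(2)*I/2 on |1>.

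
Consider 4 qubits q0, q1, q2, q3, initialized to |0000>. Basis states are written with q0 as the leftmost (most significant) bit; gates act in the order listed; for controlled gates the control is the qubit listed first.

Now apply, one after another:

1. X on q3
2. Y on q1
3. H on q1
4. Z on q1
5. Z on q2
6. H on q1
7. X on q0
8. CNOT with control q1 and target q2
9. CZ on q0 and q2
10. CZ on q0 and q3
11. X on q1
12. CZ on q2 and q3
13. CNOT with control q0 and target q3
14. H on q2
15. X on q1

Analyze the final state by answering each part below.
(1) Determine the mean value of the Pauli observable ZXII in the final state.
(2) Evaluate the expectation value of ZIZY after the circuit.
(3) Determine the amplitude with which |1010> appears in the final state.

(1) In the final state, ZXII has expectation 0.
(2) The observable ZIZY averages to 0.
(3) The amplitude on |1010> is -sqrt(2)*I/2.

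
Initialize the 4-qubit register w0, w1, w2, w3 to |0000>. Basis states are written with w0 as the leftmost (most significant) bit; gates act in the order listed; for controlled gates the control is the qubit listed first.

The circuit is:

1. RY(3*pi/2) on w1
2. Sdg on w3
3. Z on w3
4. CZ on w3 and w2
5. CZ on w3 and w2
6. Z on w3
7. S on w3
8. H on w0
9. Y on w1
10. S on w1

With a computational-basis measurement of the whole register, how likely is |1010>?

Outcome |1010> occurs with probability 0. Key observation: the block from step 2 through step 7 cancels to the identity and can be dropped.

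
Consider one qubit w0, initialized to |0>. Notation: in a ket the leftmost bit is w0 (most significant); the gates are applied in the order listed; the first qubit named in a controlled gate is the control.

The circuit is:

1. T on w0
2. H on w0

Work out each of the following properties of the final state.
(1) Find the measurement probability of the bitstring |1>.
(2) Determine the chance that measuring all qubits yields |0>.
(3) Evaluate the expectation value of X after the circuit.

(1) The probability of measuring |1> is 1/2.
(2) Outcome |0> occurs with probability 1/2.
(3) The observable X averages to 1.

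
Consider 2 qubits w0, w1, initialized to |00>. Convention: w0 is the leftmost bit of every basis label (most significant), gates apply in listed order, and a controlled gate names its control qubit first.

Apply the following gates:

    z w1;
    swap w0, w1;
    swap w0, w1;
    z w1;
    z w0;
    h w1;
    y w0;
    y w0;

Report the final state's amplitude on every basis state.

The final amplitudes are sqrt(2)/2 on |00>, sqrt(2)/2 on |01>, 0 on |10>, 0 on |11>. Key observation: gates 1-4 undo each other exactly, leaving only the rest of the circuit to track.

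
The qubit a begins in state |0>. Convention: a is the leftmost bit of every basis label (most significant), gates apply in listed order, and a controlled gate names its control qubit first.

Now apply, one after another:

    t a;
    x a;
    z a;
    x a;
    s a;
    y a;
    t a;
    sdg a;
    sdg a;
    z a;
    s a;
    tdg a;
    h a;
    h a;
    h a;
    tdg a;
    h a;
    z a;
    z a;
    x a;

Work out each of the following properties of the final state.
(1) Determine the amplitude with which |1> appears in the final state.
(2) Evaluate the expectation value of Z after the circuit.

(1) The amplitude on |1> is 1/2 + exp(3*I*pi/4)/2.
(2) In the final state, Z has expectation sqrt(2)/2.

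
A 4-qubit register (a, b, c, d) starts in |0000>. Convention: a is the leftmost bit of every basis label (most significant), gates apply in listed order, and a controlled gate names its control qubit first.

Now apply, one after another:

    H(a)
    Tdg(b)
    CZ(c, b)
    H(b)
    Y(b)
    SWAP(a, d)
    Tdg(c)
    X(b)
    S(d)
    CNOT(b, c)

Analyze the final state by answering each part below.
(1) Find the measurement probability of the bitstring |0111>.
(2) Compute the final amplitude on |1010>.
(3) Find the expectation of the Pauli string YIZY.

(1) The probability of measuring |0111> is 1/4.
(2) The final state's coefficient on |1010> equals 0.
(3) In the final state, YIZY has expectation 0.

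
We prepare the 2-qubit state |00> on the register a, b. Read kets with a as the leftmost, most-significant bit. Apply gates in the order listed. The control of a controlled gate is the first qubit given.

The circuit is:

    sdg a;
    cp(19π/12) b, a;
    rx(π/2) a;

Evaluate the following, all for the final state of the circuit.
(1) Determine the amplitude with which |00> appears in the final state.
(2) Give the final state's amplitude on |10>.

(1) The final state's coefficient on |00> equals sqrt(2)/2.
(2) The amplitude on |10> is -sqrt(2)*I/2.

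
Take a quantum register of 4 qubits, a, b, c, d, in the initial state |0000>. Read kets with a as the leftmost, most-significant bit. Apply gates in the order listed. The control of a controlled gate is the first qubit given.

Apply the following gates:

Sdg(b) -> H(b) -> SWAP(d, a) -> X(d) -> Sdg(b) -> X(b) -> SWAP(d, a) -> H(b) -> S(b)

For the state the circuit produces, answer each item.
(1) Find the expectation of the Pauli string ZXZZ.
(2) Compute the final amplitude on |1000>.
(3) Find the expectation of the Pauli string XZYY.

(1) In the final state, ZXZZ has expectation -1.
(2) |1000> carries amplitude 1/2 - I/2 in the final state.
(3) The expectation value of XZYY is 0.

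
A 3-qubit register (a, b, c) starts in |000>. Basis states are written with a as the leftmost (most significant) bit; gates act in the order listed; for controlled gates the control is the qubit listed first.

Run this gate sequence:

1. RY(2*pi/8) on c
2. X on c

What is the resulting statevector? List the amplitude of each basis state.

The resulting statevector has amplitude sqrt(2 - sqrt(2))/2 on |000>, sqrt(sqrt(2) + 2)/2 on |001>, and 0 on every other basis state.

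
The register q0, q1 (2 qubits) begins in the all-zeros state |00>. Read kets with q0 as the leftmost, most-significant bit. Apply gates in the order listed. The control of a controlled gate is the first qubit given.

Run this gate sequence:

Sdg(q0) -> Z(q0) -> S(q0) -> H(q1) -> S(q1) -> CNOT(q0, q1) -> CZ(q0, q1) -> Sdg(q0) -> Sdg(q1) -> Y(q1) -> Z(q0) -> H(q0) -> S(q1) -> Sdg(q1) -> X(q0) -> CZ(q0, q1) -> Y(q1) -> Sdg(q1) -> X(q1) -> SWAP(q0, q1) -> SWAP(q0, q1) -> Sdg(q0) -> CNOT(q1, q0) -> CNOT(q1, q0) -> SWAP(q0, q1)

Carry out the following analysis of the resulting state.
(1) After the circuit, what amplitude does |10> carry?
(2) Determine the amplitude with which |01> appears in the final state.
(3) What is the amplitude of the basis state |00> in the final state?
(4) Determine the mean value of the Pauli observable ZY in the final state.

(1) The amplitude on |10> is 1/2. Key observation: the block from step 20 through step 21 cancels to the identity and can be dropped.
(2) |01> carries amplitude -1/2 in the final state.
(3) The amplitude on |00> is -I/2.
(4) The expectation value of ZY is -1.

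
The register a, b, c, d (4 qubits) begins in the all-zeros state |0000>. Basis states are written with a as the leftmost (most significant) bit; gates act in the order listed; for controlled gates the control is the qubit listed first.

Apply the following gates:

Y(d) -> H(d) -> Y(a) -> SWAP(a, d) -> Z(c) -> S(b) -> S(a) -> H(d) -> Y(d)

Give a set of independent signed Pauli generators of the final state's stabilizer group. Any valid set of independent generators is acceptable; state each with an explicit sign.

The final state is stabilized by the group generated by -YIII, +IIIX, +IZII, +IIZI; other independent generating sets are equally valid.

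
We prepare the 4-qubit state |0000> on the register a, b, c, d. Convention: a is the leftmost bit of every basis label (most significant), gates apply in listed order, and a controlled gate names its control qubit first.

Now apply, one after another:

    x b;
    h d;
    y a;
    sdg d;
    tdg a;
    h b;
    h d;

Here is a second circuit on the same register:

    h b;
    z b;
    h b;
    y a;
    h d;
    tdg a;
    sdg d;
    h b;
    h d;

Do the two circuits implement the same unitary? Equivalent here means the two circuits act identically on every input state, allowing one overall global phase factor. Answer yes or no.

Yes — the two circuits implement the same unitary up to a global phase.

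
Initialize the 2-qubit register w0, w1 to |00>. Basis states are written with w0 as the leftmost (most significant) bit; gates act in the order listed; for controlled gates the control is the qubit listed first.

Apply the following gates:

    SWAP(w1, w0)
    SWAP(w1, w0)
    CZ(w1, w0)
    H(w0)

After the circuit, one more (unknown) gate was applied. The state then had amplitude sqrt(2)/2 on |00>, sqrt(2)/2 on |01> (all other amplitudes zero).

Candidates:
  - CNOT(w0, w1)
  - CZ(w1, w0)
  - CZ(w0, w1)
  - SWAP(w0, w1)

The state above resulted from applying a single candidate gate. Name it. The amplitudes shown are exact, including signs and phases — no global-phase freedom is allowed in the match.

It was SWAP(w0, w1) that produced the state shown. Key observation: the block from step 1 through step 2 cancels to the identity and can be dropped.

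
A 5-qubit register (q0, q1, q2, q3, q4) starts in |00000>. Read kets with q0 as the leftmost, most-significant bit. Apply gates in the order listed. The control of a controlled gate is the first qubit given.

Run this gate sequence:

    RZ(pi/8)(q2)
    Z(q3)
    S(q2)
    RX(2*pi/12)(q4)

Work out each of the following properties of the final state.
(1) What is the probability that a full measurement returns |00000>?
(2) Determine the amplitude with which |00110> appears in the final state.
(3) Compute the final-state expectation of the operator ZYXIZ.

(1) Outcome |00000> occurs with probability sqrt(3)/4 + 1/2.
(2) The amplitude on |00110> is 0.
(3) The expectation value of ZYXIZ is 0.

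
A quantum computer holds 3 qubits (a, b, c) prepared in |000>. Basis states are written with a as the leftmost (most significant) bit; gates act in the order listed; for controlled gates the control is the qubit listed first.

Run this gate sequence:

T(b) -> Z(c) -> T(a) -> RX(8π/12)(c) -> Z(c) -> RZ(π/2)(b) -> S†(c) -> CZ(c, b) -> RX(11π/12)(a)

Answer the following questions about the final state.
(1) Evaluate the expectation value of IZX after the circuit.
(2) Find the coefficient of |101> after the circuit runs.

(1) The expectation value of IZX is sqrt(3)/2.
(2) The final state's coefficient on |101> equals (-3*sqrt(sqrt(2) + 2)/8 - sqrt(6 - 3*sqrt(2))/8)*exp(I*pi/4).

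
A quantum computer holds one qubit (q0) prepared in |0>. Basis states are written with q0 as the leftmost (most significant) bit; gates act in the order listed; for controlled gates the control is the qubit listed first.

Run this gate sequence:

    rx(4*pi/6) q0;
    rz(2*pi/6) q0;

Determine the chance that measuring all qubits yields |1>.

A full measurement returns |1> with probability 3/4.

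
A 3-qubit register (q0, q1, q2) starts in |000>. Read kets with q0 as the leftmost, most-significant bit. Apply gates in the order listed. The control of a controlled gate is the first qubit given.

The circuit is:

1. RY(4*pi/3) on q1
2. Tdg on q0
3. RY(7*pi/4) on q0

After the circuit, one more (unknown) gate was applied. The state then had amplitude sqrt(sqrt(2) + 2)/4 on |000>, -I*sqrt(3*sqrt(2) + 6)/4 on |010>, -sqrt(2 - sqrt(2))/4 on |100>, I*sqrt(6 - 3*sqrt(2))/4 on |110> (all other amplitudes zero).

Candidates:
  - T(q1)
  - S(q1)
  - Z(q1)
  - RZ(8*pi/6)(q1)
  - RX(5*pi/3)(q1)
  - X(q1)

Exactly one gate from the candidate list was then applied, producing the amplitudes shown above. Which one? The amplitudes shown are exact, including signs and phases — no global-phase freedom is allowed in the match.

It was S(q1) that produced the state shown.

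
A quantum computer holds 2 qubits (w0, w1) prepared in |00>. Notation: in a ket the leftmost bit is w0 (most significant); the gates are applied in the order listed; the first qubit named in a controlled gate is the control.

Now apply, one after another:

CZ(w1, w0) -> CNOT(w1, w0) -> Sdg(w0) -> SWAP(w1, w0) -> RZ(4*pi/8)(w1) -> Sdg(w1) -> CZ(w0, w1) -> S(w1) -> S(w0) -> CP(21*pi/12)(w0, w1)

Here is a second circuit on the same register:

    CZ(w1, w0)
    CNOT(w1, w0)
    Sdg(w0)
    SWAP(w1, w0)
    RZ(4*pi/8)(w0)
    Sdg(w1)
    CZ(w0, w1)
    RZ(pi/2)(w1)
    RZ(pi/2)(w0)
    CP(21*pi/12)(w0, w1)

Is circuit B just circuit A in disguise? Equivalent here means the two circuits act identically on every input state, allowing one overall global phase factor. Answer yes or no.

No — the two circuits implement different unitaries, even allowing a global phase.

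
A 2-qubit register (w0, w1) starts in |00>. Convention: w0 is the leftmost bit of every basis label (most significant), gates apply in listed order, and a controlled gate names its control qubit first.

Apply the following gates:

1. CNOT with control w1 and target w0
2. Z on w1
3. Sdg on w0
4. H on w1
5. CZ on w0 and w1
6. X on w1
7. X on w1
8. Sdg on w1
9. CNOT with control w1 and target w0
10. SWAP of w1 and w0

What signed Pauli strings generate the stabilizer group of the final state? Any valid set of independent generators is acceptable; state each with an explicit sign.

The final state is stabilized by the group generated by -XY, +ZZ; other independent generating sets are equally valid.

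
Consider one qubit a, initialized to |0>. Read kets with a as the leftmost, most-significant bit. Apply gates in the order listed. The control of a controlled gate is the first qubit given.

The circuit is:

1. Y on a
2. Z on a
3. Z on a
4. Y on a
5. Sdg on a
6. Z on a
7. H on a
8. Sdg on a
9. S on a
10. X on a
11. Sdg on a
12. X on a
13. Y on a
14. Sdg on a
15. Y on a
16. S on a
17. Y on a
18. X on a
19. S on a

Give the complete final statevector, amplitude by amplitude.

The final amplitudes are -sqrt(2)*I/2 on |0>, sqrt(2)*I/2 on |1>.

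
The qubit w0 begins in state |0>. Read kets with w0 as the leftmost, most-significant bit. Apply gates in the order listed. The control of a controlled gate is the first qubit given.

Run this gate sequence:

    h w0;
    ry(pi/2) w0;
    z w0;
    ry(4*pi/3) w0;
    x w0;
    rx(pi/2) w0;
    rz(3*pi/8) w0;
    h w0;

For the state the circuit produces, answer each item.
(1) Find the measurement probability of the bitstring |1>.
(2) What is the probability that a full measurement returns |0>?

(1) The probability of measuring |1> is -sqrt(6 - 3*sqrt(2))/8 + sqrt(sqrt(2) + 2)/8 + 1/2.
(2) The probability of measuring |0> is -sqrt(sqrt(2) + 2)/8 + sqrt(6 - 3*sqrt(2))/8 + 1/2.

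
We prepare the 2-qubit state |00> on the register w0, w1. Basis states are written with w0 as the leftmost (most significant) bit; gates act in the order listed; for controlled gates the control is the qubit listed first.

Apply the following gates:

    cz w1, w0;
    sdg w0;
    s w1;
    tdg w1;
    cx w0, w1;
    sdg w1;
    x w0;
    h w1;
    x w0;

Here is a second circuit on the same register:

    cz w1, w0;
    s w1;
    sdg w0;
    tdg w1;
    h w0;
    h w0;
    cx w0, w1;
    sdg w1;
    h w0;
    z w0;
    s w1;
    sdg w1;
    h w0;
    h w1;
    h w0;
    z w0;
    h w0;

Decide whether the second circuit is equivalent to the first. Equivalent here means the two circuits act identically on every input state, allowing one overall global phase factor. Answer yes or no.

Yes: on every input state the two circuits agree up to one overall phase factor.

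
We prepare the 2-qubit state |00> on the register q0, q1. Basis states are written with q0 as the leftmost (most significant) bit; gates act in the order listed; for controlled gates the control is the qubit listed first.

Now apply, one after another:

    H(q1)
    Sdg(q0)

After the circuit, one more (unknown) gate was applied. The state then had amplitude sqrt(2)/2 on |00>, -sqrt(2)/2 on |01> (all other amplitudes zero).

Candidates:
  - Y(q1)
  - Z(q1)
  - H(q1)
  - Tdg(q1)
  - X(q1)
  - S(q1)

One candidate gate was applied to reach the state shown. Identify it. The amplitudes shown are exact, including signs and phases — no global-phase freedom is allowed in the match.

The applied gate was Z(q1).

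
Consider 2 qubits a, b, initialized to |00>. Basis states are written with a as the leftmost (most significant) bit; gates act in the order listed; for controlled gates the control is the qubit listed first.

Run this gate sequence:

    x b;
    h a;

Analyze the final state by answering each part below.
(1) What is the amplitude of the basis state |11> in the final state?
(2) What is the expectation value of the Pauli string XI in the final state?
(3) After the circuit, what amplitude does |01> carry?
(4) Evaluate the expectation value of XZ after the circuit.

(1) |11> carries amplitude sqrt(2)/2 in the final state.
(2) The observable XI averages to 1.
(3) The final state's coefficient on |01> equals sqrt(2)/2.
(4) The expectation value of XZ is -1.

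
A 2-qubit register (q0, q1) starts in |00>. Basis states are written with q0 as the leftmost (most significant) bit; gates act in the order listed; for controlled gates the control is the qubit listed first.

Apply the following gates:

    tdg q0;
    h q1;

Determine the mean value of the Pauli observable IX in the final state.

The observable IX averages to 1.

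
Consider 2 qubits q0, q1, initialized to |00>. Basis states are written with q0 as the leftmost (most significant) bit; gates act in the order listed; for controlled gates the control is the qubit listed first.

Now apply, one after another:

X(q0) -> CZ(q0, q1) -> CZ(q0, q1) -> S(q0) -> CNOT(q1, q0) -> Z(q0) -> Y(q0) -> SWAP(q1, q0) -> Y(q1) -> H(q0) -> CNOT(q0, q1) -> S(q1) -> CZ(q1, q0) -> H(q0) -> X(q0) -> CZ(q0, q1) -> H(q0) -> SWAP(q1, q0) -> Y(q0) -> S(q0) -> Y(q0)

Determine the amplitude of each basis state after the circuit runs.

After the circuit, the state carries amplitude 0 on |00>, -sqrt(2)/2 on |01>, 0 on |10>, sqrt(2)/2 on |11>.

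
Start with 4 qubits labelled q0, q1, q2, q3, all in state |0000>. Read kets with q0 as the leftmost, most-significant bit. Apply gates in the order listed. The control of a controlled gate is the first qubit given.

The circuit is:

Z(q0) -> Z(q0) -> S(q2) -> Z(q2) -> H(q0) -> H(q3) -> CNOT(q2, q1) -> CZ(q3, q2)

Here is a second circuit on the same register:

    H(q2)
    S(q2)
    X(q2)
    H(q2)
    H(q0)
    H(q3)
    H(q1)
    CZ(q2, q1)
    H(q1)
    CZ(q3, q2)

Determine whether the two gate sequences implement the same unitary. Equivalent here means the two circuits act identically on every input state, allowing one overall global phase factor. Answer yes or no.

No: there is an input state on which the two circuits produce genuinely different outputs (not merely differing by a phase).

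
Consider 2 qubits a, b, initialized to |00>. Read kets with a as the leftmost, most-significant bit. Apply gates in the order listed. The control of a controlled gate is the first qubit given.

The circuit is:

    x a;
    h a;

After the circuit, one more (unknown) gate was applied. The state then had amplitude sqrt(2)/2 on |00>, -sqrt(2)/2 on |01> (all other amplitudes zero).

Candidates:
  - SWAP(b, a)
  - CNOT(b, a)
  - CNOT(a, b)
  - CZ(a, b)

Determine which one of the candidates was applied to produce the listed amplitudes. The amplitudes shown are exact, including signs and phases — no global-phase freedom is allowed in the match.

The applied gate was SWAP(b, a).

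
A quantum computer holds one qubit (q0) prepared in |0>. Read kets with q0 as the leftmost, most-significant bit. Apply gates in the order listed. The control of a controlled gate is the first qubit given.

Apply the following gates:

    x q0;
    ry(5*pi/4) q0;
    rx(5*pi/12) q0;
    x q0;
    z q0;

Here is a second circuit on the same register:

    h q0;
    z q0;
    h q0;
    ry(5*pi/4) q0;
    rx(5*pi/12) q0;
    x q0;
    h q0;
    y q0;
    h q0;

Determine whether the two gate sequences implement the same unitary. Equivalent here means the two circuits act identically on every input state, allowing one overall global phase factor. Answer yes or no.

No, they are not equivalent — no single phase factor reconciles the two unitaries.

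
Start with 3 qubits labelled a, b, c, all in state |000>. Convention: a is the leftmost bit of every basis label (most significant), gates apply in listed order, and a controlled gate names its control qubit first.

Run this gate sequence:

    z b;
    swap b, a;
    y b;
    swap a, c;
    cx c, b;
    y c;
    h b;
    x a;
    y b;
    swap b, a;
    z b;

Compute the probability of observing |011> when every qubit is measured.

The probability of measuring |011> is 1/2.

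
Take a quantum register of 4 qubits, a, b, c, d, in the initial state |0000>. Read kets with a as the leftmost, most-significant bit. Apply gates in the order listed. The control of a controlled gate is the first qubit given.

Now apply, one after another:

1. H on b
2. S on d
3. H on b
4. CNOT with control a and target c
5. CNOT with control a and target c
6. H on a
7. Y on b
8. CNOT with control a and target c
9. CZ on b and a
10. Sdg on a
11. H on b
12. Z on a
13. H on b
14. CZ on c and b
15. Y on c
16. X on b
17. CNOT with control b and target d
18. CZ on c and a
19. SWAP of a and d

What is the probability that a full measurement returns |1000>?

A full measurement returns |1000> with probability 0.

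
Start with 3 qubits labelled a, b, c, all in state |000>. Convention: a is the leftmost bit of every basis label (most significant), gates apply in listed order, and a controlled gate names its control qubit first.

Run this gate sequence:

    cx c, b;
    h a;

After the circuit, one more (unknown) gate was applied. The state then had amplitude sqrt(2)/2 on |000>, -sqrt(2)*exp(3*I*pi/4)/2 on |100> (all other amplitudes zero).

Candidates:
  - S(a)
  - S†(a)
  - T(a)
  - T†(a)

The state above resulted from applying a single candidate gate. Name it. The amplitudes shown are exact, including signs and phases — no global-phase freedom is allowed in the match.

It was T†(a) that produced the state shown.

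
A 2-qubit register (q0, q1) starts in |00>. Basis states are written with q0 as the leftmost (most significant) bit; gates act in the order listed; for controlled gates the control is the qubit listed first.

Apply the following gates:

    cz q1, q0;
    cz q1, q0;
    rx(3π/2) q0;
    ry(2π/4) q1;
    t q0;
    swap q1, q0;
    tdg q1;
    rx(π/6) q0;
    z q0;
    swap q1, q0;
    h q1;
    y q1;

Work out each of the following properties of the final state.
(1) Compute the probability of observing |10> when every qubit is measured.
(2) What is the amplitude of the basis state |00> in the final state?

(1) Outcome |10> occurs with probability 1/2. Key observation: gates 1-2 undo each other exactly, leaving only the rest of the circuit to track.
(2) |00> carries amplitude (-1 + sqrt(3)*I)*(1 - I)/4 in the final state.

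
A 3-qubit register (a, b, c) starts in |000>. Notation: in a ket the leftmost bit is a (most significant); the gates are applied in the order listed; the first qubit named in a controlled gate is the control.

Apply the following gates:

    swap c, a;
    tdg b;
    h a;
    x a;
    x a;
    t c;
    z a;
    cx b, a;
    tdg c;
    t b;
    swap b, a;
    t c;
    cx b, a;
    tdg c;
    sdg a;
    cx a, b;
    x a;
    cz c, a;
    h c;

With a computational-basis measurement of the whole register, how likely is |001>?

A full measurement returns |001> with probability 1/4.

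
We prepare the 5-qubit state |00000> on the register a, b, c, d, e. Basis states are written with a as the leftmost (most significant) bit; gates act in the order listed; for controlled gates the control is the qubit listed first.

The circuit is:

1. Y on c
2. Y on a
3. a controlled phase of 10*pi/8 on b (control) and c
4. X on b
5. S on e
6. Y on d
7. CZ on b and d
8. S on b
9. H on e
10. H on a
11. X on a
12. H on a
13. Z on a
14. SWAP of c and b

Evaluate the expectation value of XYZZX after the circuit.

The observable XYZZX averages to 0. Key observation: the block from step 10 through step 13 cancels to the identity and can be dropped.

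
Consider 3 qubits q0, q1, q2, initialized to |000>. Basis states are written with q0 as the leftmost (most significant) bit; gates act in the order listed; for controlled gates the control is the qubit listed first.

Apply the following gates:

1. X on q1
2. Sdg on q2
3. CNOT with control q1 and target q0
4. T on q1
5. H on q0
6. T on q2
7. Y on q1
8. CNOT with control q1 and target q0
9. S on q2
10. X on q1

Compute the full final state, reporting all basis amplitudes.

The resulting statevector has amplitude -sqrt(2)*exp(3*I*pi/4)/2 on |010>, sqrt(2)*exp(3*I*pi/4)/2 on |110>, and 0 on every other basis state.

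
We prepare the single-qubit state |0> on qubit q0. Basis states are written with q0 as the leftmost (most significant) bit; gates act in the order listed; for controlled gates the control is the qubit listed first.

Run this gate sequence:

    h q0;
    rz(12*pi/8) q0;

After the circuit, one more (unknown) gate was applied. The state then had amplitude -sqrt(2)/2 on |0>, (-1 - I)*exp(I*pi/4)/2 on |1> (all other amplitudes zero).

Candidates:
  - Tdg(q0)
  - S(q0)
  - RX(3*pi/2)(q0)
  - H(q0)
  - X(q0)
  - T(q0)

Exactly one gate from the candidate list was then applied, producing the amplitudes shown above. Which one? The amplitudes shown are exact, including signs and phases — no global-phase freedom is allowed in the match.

The applied gate was H(q0).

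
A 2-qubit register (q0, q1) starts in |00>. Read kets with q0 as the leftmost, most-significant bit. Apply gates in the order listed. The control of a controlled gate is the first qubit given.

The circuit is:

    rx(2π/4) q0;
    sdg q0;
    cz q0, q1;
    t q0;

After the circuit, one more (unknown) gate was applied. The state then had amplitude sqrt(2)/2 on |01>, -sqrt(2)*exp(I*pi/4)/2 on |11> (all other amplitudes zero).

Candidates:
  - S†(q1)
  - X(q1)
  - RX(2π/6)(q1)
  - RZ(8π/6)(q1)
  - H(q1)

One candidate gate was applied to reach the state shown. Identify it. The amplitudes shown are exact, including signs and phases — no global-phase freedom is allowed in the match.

The applied gate was X(q1).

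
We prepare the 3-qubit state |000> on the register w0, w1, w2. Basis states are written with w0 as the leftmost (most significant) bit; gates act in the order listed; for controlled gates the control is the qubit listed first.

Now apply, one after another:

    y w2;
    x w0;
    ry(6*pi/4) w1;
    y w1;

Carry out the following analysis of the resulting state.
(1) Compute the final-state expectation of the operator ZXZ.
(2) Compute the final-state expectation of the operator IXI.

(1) In the final state, ZXZ has expectation 1.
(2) In the final state, IXI has expectation 1.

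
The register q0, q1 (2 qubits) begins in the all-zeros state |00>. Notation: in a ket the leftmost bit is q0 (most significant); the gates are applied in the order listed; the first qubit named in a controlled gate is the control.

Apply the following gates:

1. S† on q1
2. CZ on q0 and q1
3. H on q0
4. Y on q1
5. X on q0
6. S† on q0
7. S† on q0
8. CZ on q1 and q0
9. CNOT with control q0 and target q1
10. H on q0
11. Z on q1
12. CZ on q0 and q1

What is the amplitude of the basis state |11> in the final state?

The final state's coefficient on |11> equals I/2.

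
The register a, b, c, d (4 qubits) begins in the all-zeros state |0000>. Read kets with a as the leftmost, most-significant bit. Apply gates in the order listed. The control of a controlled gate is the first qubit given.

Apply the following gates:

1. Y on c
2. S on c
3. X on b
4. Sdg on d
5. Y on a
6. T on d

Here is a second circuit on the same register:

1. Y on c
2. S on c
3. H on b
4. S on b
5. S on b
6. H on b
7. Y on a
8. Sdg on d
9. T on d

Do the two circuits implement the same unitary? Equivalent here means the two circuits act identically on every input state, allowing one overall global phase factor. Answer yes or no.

Yes, they are equivalent — the unitaries differ by at most a global phase.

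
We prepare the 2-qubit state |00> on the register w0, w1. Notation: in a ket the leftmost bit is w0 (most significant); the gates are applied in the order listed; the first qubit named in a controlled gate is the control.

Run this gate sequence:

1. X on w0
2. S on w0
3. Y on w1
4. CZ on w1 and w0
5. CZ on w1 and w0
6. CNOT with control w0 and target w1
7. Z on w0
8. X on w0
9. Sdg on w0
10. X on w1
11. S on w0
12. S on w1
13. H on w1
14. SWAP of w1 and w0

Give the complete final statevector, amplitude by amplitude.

The final amplitudes are sqrt(2)*I/2 on |00>, 0 on |01>, -sqrt(2)*I/2 on |10>, 0 on |11>. Key observation: the block from step 4 through step 5 cancels to the identity and can be dropped.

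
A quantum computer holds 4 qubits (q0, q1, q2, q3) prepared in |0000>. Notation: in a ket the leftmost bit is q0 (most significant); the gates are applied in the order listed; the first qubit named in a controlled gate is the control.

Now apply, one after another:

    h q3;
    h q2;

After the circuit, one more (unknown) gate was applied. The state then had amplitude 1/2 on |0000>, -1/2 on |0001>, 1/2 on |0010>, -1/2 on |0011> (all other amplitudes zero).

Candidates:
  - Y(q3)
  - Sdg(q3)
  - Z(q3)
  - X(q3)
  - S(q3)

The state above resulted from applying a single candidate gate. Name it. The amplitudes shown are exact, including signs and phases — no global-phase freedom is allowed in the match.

It was Z(q3) that produced the state shown.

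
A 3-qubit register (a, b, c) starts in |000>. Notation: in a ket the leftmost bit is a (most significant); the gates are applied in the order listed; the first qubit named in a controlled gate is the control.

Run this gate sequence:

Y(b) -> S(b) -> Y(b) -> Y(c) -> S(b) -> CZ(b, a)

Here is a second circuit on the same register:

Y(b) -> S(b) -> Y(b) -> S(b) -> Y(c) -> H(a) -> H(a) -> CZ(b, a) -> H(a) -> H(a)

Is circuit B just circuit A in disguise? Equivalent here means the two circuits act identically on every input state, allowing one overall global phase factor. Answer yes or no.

Yes — the two circuits implement the same unitary up to a global phase.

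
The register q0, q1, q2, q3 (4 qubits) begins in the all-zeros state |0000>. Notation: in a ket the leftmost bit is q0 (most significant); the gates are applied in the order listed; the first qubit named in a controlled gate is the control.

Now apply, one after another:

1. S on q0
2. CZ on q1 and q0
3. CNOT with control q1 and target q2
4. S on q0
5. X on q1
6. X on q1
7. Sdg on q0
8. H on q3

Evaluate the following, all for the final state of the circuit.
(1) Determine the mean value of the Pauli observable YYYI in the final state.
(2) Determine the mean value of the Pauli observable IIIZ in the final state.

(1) The observable YYYI averages to 0. Key observation: gates 4-7 undo each other exactly, leaving only the rest of the circuit to track.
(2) In the final state, IIIZ has expectation 0.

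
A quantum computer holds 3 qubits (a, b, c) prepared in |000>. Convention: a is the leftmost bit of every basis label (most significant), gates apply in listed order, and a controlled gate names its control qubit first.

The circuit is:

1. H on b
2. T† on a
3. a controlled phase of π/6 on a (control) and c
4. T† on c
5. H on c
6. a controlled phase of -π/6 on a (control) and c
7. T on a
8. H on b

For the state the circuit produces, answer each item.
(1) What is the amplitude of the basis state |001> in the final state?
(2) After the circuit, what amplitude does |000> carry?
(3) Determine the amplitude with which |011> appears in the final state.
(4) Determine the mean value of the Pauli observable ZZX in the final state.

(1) The amplitude on |001> is sqrt(2)/2.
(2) The final state's coefficient on |000> equals sqrt(2)/2.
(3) The amplitude on |011> is 0.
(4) The observable ZZX averages to 1.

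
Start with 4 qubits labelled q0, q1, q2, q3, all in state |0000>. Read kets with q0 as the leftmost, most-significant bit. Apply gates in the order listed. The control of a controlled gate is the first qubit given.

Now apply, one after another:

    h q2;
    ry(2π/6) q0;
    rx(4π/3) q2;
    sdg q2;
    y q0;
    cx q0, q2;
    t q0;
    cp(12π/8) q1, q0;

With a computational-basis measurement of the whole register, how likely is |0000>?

A full measurement returns |0000> with probability 1/8.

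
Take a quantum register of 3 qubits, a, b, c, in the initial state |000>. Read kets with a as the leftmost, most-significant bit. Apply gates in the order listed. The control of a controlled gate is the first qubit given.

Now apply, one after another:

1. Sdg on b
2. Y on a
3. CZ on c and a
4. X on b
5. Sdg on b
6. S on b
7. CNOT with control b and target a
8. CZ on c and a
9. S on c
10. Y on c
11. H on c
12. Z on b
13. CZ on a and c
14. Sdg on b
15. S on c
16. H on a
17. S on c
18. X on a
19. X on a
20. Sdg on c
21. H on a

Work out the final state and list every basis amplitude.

The resulting statevector has amplitude -sqrt(2)*I/2 on |010>, -sqrt(2)/2 on |011>, and 0 on every other basis state. Key observation: steps 16-21 multiply out to the identity, so the circuit reduces to the remaining gates.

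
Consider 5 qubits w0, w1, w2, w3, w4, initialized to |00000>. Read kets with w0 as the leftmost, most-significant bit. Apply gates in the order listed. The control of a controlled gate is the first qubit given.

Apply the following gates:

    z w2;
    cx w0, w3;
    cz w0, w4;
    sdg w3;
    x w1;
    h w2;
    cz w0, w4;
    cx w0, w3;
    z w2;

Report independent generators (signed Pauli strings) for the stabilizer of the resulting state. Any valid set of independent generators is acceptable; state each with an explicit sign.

One valid set of independent stabilizer generators is -IIXII, +ZIIII, -IZIII, +IIIZI, +IIIIZ (any independent generating set of the same group is equally correct).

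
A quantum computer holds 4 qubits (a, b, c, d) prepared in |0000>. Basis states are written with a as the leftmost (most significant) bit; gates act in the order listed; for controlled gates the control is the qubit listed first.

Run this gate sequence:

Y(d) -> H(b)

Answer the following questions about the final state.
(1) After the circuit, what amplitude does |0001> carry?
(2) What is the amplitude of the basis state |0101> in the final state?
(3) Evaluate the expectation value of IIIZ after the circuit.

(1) The amplitude on |0001> is sqrt(2)*I/2.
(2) |0101> carries amplitude sqrt(2)*I/2 in the final state.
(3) The expectation value of IIIZ is -1.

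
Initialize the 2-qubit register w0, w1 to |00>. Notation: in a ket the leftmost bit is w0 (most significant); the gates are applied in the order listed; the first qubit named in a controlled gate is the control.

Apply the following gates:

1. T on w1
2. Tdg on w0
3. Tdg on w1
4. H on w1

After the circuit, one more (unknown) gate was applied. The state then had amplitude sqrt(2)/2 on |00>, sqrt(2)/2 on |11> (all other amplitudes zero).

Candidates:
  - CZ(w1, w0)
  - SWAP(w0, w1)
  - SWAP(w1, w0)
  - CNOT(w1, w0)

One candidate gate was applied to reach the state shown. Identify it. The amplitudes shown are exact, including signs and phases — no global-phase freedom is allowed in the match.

The unique candidate consistent with the amplitudes is CNOT(w1, w0).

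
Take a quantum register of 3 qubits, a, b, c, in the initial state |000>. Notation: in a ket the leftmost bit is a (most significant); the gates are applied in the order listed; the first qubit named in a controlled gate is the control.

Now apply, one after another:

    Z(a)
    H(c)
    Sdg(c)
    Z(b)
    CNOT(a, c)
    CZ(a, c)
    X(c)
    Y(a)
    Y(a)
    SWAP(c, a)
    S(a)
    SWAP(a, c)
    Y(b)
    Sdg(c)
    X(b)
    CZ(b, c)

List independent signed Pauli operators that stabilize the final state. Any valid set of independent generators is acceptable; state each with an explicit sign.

The final state is stabilized by the group generated by +IIY, +ZII, +IZI; other independent generating sets are equally valid.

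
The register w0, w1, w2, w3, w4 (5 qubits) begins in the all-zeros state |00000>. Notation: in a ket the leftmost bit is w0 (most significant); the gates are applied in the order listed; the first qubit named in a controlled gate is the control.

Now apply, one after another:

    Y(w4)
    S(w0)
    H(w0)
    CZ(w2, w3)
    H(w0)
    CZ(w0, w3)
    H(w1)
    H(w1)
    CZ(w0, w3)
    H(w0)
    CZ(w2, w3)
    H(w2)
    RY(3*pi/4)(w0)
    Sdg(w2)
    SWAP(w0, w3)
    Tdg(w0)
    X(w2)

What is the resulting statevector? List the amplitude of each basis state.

The final amplitudes are -sqrt(sqrt(2) + 2)/4 + sqrt(2 - sqrt(2))/4 on |00001>, sqrt(2 - sqrt(2))/4 + sqrt(sqrt(2) + 2)/4 on |00011>, -I*sqrt(sqrt(2) + 2)/4 + I*sqrt(2 - sqrt(2))/4 on |00101>, I*sqrt(2 - sqrt(2))/4 + I*sqrt(sqrt(2) + 2)/4 on |00111>, and 0 on every other basis state. Key observation: steps 4-11 multiply out to the identity, so the circuit reduces to the remaining gates.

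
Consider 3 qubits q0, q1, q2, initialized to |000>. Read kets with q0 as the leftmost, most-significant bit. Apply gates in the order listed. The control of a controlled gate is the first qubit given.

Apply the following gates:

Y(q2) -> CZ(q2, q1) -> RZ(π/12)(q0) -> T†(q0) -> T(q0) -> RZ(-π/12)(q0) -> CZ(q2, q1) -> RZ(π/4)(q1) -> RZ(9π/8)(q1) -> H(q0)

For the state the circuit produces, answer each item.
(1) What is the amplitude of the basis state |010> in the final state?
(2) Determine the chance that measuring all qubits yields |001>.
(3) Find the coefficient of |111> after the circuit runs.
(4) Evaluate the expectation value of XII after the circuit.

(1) The final state's coefficient on |010> equals 0. Key observation: steps 2-7 multiply out to the identity, so the circuit reduces to the remaining gates.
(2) The probability of measuring |001> is 1/2.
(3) The final state's coefficient on |111> equals 0.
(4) The observable XII averages to 1.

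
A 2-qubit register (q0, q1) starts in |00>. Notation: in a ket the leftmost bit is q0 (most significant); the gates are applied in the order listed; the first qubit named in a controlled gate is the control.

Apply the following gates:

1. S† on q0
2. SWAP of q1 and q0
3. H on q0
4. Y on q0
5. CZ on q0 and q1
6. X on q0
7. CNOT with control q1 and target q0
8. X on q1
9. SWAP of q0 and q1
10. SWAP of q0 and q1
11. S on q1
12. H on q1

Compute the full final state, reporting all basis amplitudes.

The resulting statevector has amplitude -1/2 on |00>, 1/2 on |01>, 1/2 on |10>, -1/2 on |11>.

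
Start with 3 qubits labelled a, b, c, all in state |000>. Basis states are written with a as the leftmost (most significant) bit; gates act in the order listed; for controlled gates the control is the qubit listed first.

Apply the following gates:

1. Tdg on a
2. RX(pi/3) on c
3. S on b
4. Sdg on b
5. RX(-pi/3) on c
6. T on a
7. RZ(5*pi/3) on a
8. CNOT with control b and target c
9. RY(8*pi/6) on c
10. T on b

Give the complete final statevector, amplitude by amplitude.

The resulting statevector has amplitude exp(I*pi/6)/2 on |000>, -sqrt(3)*exp(I*pi/6)/2 on |001>, and 0 on every other basis state. Key observation: the block from step 1 through step 6 cancels to the identity and can be dropped.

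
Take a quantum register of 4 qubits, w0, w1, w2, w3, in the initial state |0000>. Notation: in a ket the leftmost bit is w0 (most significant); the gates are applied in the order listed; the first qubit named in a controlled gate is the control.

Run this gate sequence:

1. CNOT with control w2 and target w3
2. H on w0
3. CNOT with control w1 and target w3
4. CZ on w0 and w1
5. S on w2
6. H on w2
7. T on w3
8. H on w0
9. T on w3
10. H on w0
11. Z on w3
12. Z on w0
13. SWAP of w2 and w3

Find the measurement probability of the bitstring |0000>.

A full measurement returns |0000> with probability 1/4.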